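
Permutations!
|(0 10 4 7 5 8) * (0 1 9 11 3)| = |(0 10 4 7 5 8 1 9 11 3)| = 10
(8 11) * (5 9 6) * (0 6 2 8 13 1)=[6, 0, 8, 3, 4, 9, 5, 7, 11, 2, 10, 13, 12, 1]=(0 6 5 9 2 8 11 13 1)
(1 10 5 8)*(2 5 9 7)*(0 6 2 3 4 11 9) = [6, 10, 5, 4, 11, 8, 2, 3, 1, 7, 0, 9] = (0 6 2 5 8 1 10)(3 4 11 9 7)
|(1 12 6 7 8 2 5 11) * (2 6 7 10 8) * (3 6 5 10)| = 8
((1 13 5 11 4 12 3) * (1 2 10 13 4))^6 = ((1 4 12 3 2 10 13 5 11))^6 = (1 13 3)(2 4 5)(10 12 11)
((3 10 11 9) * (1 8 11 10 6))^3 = (1 9)(3 8)(6 11)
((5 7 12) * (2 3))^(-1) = (2 3)(5 12 7) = ((2 3)(5 7 12))^(-1)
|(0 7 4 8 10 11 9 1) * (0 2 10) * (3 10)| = |(0 7 4 8)(1 2 3 10 11 9)| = 12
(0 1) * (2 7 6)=(0 1)(2 7 6)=[1, 0, 7, 3, 4, 5, 2, 6]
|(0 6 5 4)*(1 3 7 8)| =4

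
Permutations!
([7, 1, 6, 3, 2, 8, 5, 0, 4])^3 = [7, 1, 8, 3, 5, 2, 4, 0, 6]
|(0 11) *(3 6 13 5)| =|(0 11)(3 6 13 5)| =4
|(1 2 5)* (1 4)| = 4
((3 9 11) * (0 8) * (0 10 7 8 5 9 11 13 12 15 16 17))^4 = ((0 5 9 13 12 15 16 17)(3 11)(7 8 10))^4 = (0 12)(5 15)(7 8 10)(9 16)(13 17)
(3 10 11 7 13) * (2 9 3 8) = [0, 1, 9, 10, 4, 5, 6, 13, 2, 3, 11, 7, 12, 8] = (2 9 3 10 11 7 13 8)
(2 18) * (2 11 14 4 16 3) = [0, 1, 18, 2, 16, 5, 6, 7, 8, 9, 10, 14, 12, 13, 4, 15, 3, 17, 11] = (2 18 11 14 4 16 3)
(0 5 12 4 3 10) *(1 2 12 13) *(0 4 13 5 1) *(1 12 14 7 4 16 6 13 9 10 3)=(0 12 9 10 16 6 13)(1 2 14 7 4)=[12, 2, 14, 3, 1, 5, 13, 4, 8, 10, 16, 11, 9, 0, 7, 15, 6]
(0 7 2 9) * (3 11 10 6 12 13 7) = [3, 1, 9, 11, 4, 5, 12, 2, 8, 0, 6, 10, 13, 7] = (0 3 11 10 6 12 13 7 2 9)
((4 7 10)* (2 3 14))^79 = (2 3 14)(4 7 10) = ((2 3 14)(4 7 10))^79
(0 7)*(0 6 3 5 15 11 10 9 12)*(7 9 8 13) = (0 9 12)(3 5 15 11 10 8 13 7 6) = [9, 1, 2, 5, 4, 15, 3, 6, 13, 12, 8, 10, 0, 7, 14, 11]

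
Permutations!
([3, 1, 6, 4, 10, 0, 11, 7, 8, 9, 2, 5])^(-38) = [4, 1, 11, 10, 2, 3, 5, 7, 8, 9, 6, 0]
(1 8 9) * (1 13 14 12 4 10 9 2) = [0, 8, 1, 3, 10, 5, 6, 7, 2, 13, 9, 11, 4, 14, 12] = (1 8 2)(4 10 9 13 14 12)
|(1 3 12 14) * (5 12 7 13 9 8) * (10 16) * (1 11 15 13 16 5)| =|(1 3 7 16 10 5 12 14 11 15 13 9 8)| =13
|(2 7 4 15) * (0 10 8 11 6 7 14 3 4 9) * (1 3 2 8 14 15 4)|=10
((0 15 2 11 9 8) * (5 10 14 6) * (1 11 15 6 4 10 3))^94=(15)(0 9 1 5)(3 6 8 11)(4 10 14)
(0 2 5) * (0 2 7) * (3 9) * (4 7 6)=[6, 1, 5, 9, 7, 2, 4, 0, 8, 3]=(0 6 4 7)(2 5)(3 9)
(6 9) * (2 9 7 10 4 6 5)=(2 9 5)(4 6 7 10)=[0, 1, 9, 3, 6, 2, 7, 10, 8, 5, 4]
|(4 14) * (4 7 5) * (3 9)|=4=|(3 9)(4 14 7 5)|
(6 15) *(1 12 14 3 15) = (1 12 14 3 15 6) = [0, 12, 2, 15, 4, 5, 1, 7, 8, 9, 10, 11, 14, 13, 3, 6]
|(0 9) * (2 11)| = 2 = |(0 9)(2 11)|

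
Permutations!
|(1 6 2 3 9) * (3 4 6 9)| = |(1 9)(2 4 6)| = 6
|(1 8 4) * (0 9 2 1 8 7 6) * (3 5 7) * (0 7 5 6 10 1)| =|(0 9 2)(1 3 6 7 10)(4 8)| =30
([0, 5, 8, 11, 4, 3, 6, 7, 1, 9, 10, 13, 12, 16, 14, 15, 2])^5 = [0, 16, 11, 8, 4, 2, 6, 7, 13, 9, 10, 1, 12, 5, 14, 15, 3]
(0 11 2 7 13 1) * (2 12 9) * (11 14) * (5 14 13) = (0 13 1)(2 7 5 14 11 12 9) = [13, 0, 7, 3, 4, 14, 6, 5, 8, 2, 10, 12, 9, 1, 11]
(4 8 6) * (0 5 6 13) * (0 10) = (0 5 6 4 8 13 10) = [5, 1, 2, 3, 8, 6, 4, 7, 13, 9, 0, 11, 12, 10]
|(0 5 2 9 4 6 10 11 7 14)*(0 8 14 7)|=8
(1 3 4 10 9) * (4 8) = (1 3 8 4 10 9) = [0, 3, 2, 8, 10, 5, 6, 7, 4, 1, 9]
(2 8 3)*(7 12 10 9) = (2 8 3)(7 12 10 9) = [0, 1, 8, 2, 4, 5, 6, 12, 3, 7, 9, 11, 10]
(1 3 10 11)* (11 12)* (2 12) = [0, 3, 12, 10, 4, 5, 6, 7, 8, 9, 2, 1, 11] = (1 3 10 2 12 11)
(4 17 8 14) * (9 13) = (4 17 8 14)(9 13) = [0, 1, 2, 3, 17, 5, 6, 7, 14, 13, 10, 11, 12, 9, 4, 15, 16, 8]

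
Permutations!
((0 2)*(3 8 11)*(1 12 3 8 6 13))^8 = (1 6 12 13 3)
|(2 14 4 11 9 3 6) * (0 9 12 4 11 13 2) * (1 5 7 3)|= 42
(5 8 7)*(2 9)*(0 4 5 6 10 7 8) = [4, 1, 9, 3, 5, 0, 10, 6, 8, 2, 7] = (0 4 5)(2 9)(6 10 7)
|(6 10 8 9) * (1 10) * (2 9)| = 6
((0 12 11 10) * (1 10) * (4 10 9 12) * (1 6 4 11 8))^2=((0 11 6 4 10)(1 9 12 8))^2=(0 6 10 11 4)(1 12)(8 9)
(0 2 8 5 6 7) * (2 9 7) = [9, 1, 8, 3, 4, 6, 2, 0, 5, 7] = (0 9 7)(2 8 5 6)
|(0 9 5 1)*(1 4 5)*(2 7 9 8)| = 6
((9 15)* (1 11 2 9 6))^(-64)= (1 2 15)(6 11 9)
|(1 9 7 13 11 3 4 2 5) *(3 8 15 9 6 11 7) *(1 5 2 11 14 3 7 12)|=12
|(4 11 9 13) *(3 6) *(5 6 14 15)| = 20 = |(3 14 15 5 6)(4 11 9 13)|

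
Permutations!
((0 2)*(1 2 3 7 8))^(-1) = (0 2 1 8 7 3)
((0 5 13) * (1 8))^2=(0 13 5)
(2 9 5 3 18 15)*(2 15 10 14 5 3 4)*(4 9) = [0, 1, 4, 18, 2, 9, 6, 7, 8, 3, 14, 11, 12, 13, 5, 15, 16, 17, 10] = (2 4)(3 18 10 14 5 9)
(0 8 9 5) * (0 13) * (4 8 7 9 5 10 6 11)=(0 7 9 10 6 11 4 8 5 13)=[7, 1, 2, 3, 8, 13, 11, 9, 5, 10, 6, 4, 12, 0]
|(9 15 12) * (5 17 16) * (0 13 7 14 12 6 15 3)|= 42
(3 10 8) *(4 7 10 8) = (3 8)(4 7 10) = [0, 1, 2, 8, 7, 5, 6, 10, 3, 9, 4]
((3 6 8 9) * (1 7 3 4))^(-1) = (1 4 9 8 6 3 7)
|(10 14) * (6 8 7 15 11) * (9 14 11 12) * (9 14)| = |(6 8 7 15 12 14 10 11)| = 8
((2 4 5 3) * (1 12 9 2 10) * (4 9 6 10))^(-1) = (1 10 6 12)(2 9)(3 5 4)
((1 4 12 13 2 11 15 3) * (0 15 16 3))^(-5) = ((0 15)(1 4 12 13 2 11 16 3))^(-5) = (0 15)(1 13 16 4 2 3 12 11)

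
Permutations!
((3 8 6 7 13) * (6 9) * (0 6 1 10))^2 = (0 7 3 9 10 6 13 8 1)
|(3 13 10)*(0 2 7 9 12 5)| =6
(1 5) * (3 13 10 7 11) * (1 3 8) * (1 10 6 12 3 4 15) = (1 5 4 15)(3 13 6 12)(7 11 8 10) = [0, 5, 2, 13, 15, 4, 12, 11, 10, 9, 7, 8, 3, 6, 14, 1]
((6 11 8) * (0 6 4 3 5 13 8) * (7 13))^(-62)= ((0 6 11)(3 5 7 13 8 4))^(-62)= (0 6 11)(3 8 7)(4 13 5)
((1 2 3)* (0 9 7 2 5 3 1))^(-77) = (9)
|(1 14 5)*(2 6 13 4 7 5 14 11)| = 8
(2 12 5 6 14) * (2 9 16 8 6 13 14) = (2 12 5 13 14 9 16 8 6) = [0, 1, 12, 3, 4, 13, 2, 7, 6, 16, 10, 11, 5, 14, 9, 15, 8]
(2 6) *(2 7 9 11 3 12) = (2 6 7 9 11 3 12) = [0, 1, 6, 12, 4, 5, 7, 9, 8, 11, 10, 3, 2]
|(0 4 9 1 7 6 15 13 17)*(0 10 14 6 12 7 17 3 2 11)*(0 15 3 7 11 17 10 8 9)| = 90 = |(0 4)(1 10 14 6 3 2 17 8 9)(7 12 11 15 13)|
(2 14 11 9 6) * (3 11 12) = (2 14 12 3 11 9 6) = [0, 1, 14, 11, 4, 5, 2, 7, 8, 6, 10, 9, 3, 13, 12]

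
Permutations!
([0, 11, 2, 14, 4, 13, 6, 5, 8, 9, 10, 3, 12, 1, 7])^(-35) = [0, 1, 2, 3, 4, 5, 6, 7, 8, 9, 10, 11, 12, 13, 14]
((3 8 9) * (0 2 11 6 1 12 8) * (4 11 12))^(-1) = ((0 2 12 8 9 3)(1 4 11 6))^(-1) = (0 3 9 8 12 2)(1 6 11 4)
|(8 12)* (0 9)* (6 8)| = 6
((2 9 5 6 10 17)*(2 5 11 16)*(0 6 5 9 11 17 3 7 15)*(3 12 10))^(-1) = ((0 6 3 7 15)(2 11 16)(9 17)(10 12))^(-1) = (0 15 7 3 6)(2 16 11)(9 17)(10 12)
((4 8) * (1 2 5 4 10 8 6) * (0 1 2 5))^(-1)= (0 2 6 4 5 1)(8 10)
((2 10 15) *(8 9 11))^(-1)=((2 10 15)(8 9 11))^(-1)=(2 15 10)(8 11 9)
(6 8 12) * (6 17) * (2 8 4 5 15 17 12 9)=(2 8 9)(4 5 15 17 6)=[0, 1, 8, 3, 5, 15, 4, 7, 9, 2, 10, 11, 12, 13, 14, 17, 16, 6]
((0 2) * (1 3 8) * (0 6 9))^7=(0 9 6 2)(1 3 8)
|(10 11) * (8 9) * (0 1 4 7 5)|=10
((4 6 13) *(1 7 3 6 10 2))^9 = ((1 7 3 6 13 4 10 2))^9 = (1 7 3 6 13 4 10 2)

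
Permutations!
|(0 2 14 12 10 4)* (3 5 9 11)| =12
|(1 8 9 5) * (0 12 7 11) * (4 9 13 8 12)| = 8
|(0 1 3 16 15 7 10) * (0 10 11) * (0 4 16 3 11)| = 7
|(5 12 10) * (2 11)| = 6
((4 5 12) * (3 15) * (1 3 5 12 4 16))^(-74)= (1 5 16 15 12 3 4)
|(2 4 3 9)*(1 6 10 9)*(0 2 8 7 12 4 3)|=11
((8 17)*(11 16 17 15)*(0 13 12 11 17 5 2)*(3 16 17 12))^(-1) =(0 2 5 16 3 13)(8 17 11 12 15)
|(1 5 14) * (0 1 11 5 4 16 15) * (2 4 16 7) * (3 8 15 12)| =21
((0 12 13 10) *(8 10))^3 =(0 8 12 10 13)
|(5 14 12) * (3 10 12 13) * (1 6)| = 6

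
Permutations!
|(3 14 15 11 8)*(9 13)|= 10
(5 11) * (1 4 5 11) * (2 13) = (1 4 5)(2 13) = [0, 4, 13, 3, 5, 1, 6, 7, 8, 9, 10, 11, 12, 2]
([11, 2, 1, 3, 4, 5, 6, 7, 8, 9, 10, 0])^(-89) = [11, 2, 1, 3, 4, 5, 6, 7, 8, 9, 10, 0]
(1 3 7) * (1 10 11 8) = (1 3 7 10 11 8) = [0, 3, 2, 7, 4, 5, 6, 10, 1, 9, 11, 8]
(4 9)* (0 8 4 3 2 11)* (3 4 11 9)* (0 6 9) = (0 8 11 6 9 4 3 2) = [8, 1, 0, 2, 3, 5, 9, 7, 11, 4, 10, 6]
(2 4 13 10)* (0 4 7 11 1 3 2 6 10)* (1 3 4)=(0 1 4 13)(2 7 11 3)(6 10)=[1, 4, 7, 2, 13, 5, 10, 11, 8, 9, 6, 3, 12, 0]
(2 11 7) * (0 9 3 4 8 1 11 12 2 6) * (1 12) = (0 9 3 4 8 12 2 1 11 7 6) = [9, 11, 1, 4, 8, 5, 0, 6, 12, 3, 10, 7, 2]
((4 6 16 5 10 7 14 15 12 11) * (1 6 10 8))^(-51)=((1 6 16 5 8)(4 10 7 14 15 12 11))^(-51)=(1 8 5 16 6)(4 12 14 10 11 15 7)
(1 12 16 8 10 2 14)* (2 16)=(1 12 2 14)(8 10 16)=[0, 12, 14, 3, 4, 5, 6, 7, 10, 9, 16, 11, 2, 13, 1, 15, 8]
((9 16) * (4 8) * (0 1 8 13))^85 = ((0 1 8 4 13)(9 16))^85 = (9 16)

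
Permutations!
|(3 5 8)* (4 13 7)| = |(3 5 8)(4 13 7)| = 3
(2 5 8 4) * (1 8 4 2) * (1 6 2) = (1 8)(2 5 4 6) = [0, 8, 5, 3, 6, 4, 2, 7, 1]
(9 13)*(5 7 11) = (5 7 11)(9 13) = [0, 1, 2, 3, 4, 7, 6, 11, 8, 13, 10, 5, 12, 9]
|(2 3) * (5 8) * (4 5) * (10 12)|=6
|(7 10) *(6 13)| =|(6 13)(7 10)| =2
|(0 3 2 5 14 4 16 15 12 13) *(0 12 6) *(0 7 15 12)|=|(0 3 2 5 14 4 16 12 13)(6 7 15)|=9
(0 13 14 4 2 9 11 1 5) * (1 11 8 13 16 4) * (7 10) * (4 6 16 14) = (0 14 1 5)(2 9 8 13 4)(6 16)(7 10) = [14, 5, 9, 3, 2, 0, 16, 10, 13, 8, 7, 11, 12, 4, 1, 15, 6]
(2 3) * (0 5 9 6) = (0 5 9 6)(2 3) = [5, 1, 3, 2, 4, 9, 0, 7, 8, 6]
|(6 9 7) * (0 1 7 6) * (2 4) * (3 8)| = |(0 1 7)(2 4)(3 8)(6 9)| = 6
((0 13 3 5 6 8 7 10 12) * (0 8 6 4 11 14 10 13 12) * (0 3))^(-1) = ((0 12 8 7 13)(3 5 4 11 14 10))^(-1) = (0 13 7 8 12)(3 10 14 11 4 5)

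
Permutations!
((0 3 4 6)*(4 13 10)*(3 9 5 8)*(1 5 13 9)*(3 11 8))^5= (0 13 1 10 5 4 3 6 9)(8 11)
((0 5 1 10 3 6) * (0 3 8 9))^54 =((0 5 1 10 8 9)(3 6))^54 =(10)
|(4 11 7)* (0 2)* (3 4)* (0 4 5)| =7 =|(0 2 4 11 7 3 5)|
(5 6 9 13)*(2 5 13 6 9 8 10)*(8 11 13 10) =(2 5 9 6 11 13 10) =[0, 1, 5, 3, 4, 9, 11, 7, 8, 6, 2, 13, 12, 10]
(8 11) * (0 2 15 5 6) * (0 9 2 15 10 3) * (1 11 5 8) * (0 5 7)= (0 15 8 7)(1 11)(2 10 3 5 6 9)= [15, 11, 10, 5, 4, 6, 9, 0, 7, 2, 3, 1, 12, 13, 14, 8]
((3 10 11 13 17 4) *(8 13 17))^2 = ((3 10 11 17 4)(8 13))^2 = (3 11 4 10 17)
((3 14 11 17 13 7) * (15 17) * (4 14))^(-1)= (3 7 13 17 15 11 14 4)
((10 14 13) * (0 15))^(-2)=(15)(10 14 13)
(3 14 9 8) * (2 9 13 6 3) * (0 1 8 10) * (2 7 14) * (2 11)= [1, 8, 9, 11, 4, 5, 3, 14, 7, 10, 0, 2, 12, 6, 13]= (0 1 8 7 14 13 6 3 11 2 9 10)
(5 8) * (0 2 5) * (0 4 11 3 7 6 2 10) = (0 10)(2 5 8 4 11 3 7 6) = [10, 1, 5, 7, 11, 8, 2, 6, 4, 9, 0, 3]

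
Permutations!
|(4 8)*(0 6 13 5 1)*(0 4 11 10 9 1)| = 12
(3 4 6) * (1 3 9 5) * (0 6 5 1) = (0 6 9 1 3 4 5) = [6, 3, 2, 4, 5, 0, 9, 7, 8, 1]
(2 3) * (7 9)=(2 3)(7 9)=[0, 1, 3, 2, 4, 5, 6, 9, 8, 7]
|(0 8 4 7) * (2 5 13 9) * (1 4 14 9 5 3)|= |(0 8 14 9 2 3 1 4 7)(5 13)|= 18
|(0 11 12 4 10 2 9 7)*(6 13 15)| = 24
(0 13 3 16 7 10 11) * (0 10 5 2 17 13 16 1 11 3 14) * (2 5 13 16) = (0 2 17 16 7 13 14)(1 11 10 3) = [2, 11, 17, 1, 4, 5, 6, 13, 8, 9, 3, 10, 12, 14, 0, 15, 7, 16]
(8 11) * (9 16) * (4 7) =(4 7)(8 11)(9 16) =[0, 1, 2, 3, 7, 5, 6, 4, 11, 16, 10, 8, 12, 13, 14, 15, 9]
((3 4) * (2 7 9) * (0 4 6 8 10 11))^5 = (0 10 6 4 11 8 3)(2 9 7)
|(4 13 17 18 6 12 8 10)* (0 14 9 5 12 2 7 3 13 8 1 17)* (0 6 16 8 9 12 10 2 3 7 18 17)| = 12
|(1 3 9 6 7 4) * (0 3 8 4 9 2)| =3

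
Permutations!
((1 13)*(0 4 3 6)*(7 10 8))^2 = (13)(0 3)(4 6)(7 8 10)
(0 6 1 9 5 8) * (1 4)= [6, 9, 2, 3, 1, 8, 4, 7, 0, 5]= (0 6 4 1 9 5 8)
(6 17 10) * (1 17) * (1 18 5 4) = (1 17 10 6 18 5 4) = [0, 17, 2, 3, 1, 4, 18, 7, 8, 9, 6, 11, 12, 13, 14, 15, 16, 10, 5]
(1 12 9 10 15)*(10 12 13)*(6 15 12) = (1 13 10 12 9 6 15) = [0, 13, 2, 3, 4, 5, 15, 7, 8, 6, 12, 11, 9, 10, 14, 1]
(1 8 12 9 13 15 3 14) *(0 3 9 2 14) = (0 3)(1 8 12 2 14)(9 13 15) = [3, 8, 14, 0, 4, 5, 6, 7, 12, 13, 10, 11, 2, 15, 1, 9]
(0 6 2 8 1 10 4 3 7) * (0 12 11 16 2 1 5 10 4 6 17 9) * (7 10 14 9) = (0 17 7 12 11 16 2 8 5 14 9)(1 4 3 10 6) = [17, 4, 8, 10, 3, 14, 1, 12, 5, 0, 6, 16, 11, 13, 9, 15, 2, 7]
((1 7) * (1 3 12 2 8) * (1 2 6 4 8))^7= ((1 7 3 12 6 4 8 2))^7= (1 2 8 4 6 12 3 7)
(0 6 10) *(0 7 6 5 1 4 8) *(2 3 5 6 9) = (0 6 10 7 9 2 3 5 1 4 8) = [6, 4, 3, 5, 8, 1, 10, 9, 0, 2, 7]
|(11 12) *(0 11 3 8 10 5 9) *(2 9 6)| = |(0 11 12 3 8 10 5 6 2 9)| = 10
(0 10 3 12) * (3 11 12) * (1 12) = (0 10 11 1 12) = [10, 12, 2, 3, 4, 5, 6, 7, 8, 9, 11, 1, 0]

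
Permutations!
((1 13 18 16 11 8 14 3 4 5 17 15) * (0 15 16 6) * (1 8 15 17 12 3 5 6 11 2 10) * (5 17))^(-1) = ((0 5 12 3 4 6)(1 13 18 11 15 8 14 17 16 2 10))^(-1) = (0 6 4 3 12 5)(1 10 2 16 17 14 8 15 11 18 13)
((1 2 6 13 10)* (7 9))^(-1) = ((1 2 6 13 10)(7 9))^(-1) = (1 10 13 6 2)(7 9)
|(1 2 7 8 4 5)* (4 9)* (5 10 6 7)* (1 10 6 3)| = 5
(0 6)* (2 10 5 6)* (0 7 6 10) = (0 2)(5 10)(6 7) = [2, 1, 0, 3, 4, 10, 7, 6, 8, 9, 5]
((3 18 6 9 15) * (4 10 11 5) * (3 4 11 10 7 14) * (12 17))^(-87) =(3 18 6 9 15 4 7 14)(5 11)(12 17)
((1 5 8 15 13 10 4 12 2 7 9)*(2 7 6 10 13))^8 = (1 12 6 8 9 4 2 5 7 10 15)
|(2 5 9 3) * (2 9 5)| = 2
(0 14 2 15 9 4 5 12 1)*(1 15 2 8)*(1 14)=(0 1)(4 5 12 15 9)(8 14)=[1, 0, 2, 3, 5, 12, 6, 7, 14, 4, 10, 11, 15, 13, 8, 9]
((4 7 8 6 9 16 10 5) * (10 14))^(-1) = (4 5 10 14 16 9 6 8 7)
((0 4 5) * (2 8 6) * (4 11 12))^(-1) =(0 5 4 12 11)(2 6 8)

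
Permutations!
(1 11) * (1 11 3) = [0, 3, 2, 1, 4, 5, 6, 7, 8, 9, 10, 11] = (11)(1 3)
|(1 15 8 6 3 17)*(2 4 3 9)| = |(1 15 8 6 9 2 4 3 17)| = 9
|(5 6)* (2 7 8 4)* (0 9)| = 4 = |(0 9)(2 7 8 4)(5 6)|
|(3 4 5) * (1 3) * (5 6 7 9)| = |(1 3 4 6 7 9 5)| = 7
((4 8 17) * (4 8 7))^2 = ((4 7)(8 17))^2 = (17)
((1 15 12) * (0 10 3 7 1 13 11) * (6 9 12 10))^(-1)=((0 6 9 12 13 11)(1 15 10 3 7))^(-1)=(0 11 13 12 9 6)(1 7 3 10 15)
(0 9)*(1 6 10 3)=(0 9)(1 6 10 3)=[9, 6, 2, 1, 4, 5, 10, 7, 8, 0, 3]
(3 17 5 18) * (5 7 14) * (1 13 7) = (1 13 7 14 5 18 3 17) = [0, 13, 2, 17, 4, 18, 6, 14, 8, 9, 10, 11, 12, 7, 5, 15, 16, 1, 3]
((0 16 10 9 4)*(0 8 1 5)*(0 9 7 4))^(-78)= (0 7 1)(4 5 16)(8 9 10)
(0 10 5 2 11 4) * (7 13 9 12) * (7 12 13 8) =[10, 1, 11, 3, 0, 2, 6, 8, 7, 13, 5, 4, 12, 9] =(0 10 5 2 11 4)(7 8)(9 13)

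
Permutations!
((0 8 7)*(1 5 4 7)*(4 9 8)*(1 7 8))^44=((0 4 8 7)(1 5 9))^44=(1 9 5)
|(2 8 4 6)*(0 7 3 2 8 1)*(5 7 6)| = 9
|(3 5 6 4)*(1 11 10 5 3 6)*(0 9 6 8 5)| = 9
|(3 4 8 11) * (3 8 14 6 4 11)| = |(3 11 8)(4 14 6)| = 3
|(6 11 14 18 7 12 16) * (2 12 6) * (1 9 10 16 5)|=35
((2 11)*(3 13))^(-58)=((2 11)(3 13))^(-58)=(13)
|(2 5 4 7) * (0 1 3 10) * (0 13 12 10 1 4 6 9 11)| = 24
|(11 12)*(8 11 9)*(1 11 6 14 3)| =|(1 11 12 9 8 6 14 3)| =8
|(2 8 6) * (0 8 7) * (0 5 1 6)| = 10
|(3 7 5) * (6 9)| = 6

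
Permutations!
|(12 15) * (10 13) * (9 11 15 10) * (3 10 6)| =8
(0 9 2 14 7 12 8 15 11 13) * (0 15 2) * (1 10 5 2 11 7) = (0 9)(1 10 5 2 14)(7 12 8 11 13 15) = [9, 10, 14, 3, 4, 2, 6, 12, 11, 0, 5, 13, 8, 15, 1, 7]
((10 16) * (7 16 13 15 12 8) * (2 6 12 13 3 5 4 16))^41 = (2 6 12 8 7)(3 5 4 16 10)(13 15)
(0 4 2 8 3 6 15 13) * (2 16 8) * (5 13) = [4, 1, 2, 6, 16, 13, 15, 7, 3, 9, 10, 11, 12, 0, 14, 5, 8] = (0 4 16 8 3 6 15 5 13)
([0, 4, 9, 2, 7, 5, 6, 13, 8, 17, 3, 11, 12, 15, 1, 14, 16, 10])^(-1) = (1 14 15 13 7 4)(2 3 10 17 9)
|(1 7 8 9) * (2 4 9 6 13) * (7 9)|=|(1 9)(2 4 7 8 6 13)|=6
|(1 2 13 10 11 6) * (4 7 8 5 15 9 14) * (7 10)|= |(1 2 13 7 8 5 15 9 14 4 10 11 6)|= 13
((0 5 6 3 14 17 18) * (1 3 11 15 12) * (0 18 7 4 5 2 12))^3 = (18)(0 1 17 5 15 12 14 4 11 2 3 7 6)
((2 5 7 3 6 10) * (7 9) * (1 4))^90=((1 4)(2 5 9 7 3 6 10))^90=(2 10 6 3 7 9 5)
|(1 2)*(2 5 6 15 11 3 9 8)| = |(1 5 6 15 11 3 9 8 2)| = 9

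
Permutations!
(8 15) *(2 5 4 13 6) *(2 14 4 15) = (2 5 15 8)(4 13 6 14) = [0, 1, 5, 3, 13, 15, 14, 7, 2, 9, 10, 11, 12, 6, 4, 8]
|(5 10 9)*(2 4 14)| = |(2 4 14)(5 10 9)| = 3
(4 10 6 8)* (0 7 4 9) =(0 7 4 10 6 8 9) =[7, 1, 2, 3, 10, 5, 8, 4, 9, 0, 6]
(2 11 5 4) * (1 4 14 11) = [0, 4, 1, 3, 2, 14, 6, 7, 8, 9, 10, 5, 12, 13, 11] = (1 4 2)(5 14 11)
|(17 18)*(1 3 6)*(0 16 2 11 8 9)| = 6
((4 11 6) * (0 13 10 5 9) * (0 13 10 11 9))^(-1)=((0 10 5)(4 9 13 11 6))^(-1)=(0 5 10)(4 6 11 13 9)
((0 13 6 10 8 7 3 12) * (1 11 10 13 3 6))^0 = ((0 3 12)(1 11 10 8 7 6 13))^0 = (13)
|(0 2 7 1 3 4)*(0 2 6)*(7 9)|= 6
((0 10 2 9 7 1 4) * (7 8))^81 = ((0 10 2 9 8 7 1 4))^81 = (0 10 2 9 8 7 1 4)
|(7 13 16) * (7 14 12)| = 5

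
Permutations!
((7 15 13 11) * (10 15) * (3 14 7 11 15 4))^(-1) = (3 4 10 7 14)(13 15)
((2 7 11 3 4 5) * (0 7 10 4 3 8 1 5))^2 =(0 11 1 2 4 7 8 5 10)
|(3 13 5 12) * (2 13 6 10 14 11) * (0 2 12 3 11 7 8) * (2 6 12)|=|(0 6 10 14 7 8)(2 13 5 3 12 11)|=6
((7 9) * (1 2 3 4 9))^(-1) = ((1 2 3 4 9 7))^(-1) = (1 7 9 4 3 2)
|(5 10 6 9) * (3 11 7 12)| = |(3 11 7 12)(5 10 6 9)| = 4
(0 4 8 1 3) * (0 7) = [4, 3, 2, 7, 8, 5, 6, 0, 1] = (0 4 8 1 3 7)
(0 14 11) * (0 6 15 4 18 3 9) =(0 14 11 6 15 4 18 3 9) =[14, 1, 2, 9, 18, 5, 15, 7, 8, 0, 10, 6, 12, 13, 11, 4, 16, 17, 3]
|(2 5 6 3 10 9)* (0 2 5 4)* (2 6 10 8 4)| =15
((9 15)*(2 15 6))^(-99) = ((2 15 9 6))^(-99) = (2 15 9 6)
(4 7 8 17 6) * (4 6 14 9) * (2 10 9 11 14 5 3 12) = [0, 1, 10, 12, 7, 3, 6, 8, 17, 4, 9, 14, 2, 13, 11, 15, 16, 5] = (2 10 9 4 7 8 17 5 3 12)(11 14)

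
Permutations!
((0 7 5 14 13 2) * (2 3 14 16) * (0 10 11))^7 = (16)(3 14 13)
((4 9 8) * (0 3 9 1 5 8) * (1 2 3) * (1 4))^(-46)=(0 9 3 2 4)(1 8 5)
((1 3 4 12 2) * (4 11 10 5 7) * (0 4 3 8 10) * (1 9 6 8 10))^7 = (0 1 4 10 12 5 2 7 9 3 6 11 8)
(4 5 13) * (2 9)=(2 9)(4 5 13)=[0, 1, 9, 3, 5, 13, 6, 7, 8, 2, 10, 11, 12, 4]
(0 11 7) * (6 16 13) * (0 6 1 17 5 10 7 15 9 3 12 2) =(0 11 15 9 3 12 2)(1 17 5 10 7 6 16 13) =[11, 17, 0, 12, 4, 10, 16, 6, 8, 3, 7, 15, 2, 1, 14, 9, 13, 5]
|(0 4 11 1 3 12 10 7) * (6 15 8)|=24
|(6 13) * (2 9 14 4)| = 4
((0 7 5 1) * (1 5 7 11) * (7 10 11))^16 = (0 7 10 11 1)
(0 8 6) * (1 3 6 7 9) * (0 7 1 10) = (0 8 1 3 6 7 9 10) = [8, 3, 2, 6, 4, 5, 7, 9, 1, 10, 0]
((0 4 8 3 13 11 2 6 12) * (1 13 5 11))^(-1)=(0 12 6 2 11 5 3 8 4)(1 13)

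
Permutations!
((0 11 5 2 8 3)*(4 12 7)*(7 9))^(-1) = (0 3 8 2 5 11)(4 7 9 12)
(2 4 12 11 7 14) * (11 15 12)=(2 4 11 7 14)(12 15)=[0, 1, 4, 3, 11, 5, 6, 14, 8, 9, 10, 7, 15, 13, 2, 12]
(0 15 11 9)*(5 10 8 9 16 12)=(0 15 11 16 12 5 10 8 9)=[15, 1, 2, 3, 4, 10, 6, 7, 9, 0, 8, 16, 5, 13, 14, 11, 12]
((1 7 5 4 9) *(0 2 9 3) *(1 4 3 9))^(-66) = (9)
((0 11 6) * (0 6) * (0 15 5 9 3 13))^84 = ((0 11 15 5 9 3 13))^84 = (15)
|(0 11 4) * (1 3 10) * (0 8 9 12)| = 6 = |(0 11 4 8 9 12)(1 3 10)|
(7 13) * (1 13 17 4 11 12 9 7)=(1 13)(4 11 12 9 7 17)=[0, 13, 2, 3, 11, 5, 6, 17, 8, 7, 10, 12, 9, 1, 14, 15, 16, 4]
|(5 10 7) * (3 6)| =6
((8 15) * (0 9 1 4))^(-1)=((0 9 1 4)(8 15))^(-1)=(0 4 1 9)(8 15)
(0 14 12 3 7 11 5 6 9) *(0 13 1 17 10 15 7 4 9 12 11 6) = (0 14 11 5)(1 17 10 15 7 6 12 3 4 9 13) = [14, 17, 2, 4, 9, 0, 12, 6, 8, 13, 15, 5, 3, 1, 11, 7, 16, 10]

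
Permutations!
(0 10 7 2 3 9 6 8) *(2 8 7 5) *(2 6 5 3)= (0 10 3 9 5 6 7 8)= [10, 1, 2, 9, 4, 6, 7, 8, 0, 5, 3]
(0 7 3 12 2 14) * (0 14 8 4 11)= [7, 1, 8, 12, 11, 5, 6, 3, 4, 9, 10, 0, 2, 13, 14]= (14)(0 7 3 12 2 8 4 11)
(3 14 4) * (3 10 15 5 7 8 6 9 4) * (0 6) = (0 6 9 4 10 15 5 7 8)(3 14) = [6, 1, 2, 14, 10, 7, 9, 8, 0, 4, 15, 11, 12, 13, 3, 5]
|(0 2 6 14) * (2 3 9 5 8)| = 8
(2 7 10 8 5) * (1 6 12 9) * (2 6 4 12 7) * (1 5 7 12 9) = (1 4 9 5 6 12)(7 10 8) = [0, 4, 2, 3, 9, 6, 12, 10, 7, 5, 8, 11, 1]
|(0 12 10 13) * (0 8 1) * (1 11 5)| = 8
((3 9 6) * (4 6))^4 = (9)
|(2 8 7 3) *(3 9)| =5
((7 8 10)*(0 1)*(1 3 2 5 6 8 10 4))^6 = ((0 3 2 5 6 8 4 1)(7 10))^6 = (10)(0 4 6 2)(1 8 5 3)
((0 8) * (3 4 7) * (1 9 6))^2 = (1 6 9)(3 7 4)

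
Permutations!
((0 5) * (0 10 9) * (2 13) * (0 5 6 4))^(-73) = ((0 6 4)(2 13)(5 10 9))^(-73) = (0 4 6)(2 13)(5 9 10)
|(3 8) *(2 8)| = |(2 8 3)| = 3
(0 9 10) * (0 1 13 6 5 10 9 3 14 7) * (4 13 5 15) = (0 3 14 7)(1 5 10)(4 13 6 15) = [3, 5, 2, 14, 13, 10, 15, 0, 8, 9, 1, 11, 12, 6, 7, 4]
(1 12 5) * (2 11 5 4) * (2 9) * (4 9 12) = (1 4 12 9 2 11 5) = [0, 4, 11, 3, 12, 1, 6, 7, 8, 2, 10, 5, 9]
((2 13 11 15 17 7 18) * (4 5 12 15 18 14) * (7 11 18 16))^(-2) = ((2 13 18)(4 5 12 15 17 11 16 7 14))^(-2) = (2 13 18)(4 7 11 15 5 14 16 17 12)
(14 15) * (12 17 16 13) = (12 17 16 13)(14 15) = [0, 1, 2, 3, 4, 5, 6, 7, 8, 9, 10, 11, 17, 12, 15, 14, 13, 16]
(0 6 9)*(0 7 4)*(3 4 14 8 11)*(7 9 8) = [6, 1, 2, 4, 0, 5, 8, 14, 11, 9, 10, 3, 12, 13, 7] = (0 6 8 11 3 4)(7 14)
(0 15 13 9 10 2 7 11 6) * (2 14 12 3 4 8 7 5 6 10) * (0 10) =(0 15 13 9 2 5 6 10 14 12 3 4 8 7 11) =[15, 1, 5, 4, 8, 6, 10, 11, 7, 2, 14, 0, 3, 9, 12, 13]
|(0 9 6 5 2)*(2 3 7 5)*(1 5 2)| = |(0 9 6 1 5 3 7 2)| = 8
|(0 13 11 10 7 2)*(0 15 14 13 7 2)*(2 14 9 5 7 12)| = |(0 12 2 15 9 5 7)(10 14 13 11)| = 28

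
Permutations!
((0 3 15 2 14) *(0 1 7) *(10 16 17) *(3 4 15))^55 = (0 7 1 14 2 15 4)(10 16 17)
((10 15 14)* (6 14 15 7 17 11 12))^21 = (17)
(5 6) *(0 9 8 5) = (0 9 8 5 6) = [9, 1, 2, 3, 4, 6, 0, 7, 5, 8]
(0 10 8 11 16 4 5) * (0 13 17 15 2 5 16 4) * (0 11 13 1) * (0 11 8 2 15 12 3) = (0 10 2 5 1 11 4 16 8 13 17 12 3) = [10, 11, 5, 0, 16, 1, 6, 7, 13, 9, 2, 4, 3, 17, 14, 15, 8, 12]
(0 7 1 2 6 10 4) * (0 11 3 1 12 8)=(0 7 12 8)(1 2 6 10 4 11 3)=[7, 2, 6, 1, 11, 5, 10, 12, 0, 9, 4, 3, 8]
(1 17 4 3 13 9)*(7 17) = (1 7 17 4 3 13 9) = [0, 7, 2, 13, 3, 5, 6, 17, 8, 1, 10, 11, 12, 9, 14, 15, 16, 4]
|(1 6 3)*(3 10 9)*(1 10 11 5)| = 12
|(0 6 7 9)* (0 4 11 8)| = |(0 6 7 9 4 11 8)| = 7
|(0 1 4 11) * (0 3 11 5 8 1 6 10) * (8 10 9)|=8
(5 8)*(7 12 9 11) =(5 8)(7 12 9 11) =[0, 1, 2, 3, 4, 8, 6, 12, 5, 11, 10, 7, 9]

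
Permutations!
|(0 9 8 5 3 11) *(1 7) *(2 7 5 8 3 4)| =20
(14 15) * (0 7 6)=[7, 1, 2, 3, 4, 5, 0, 6, 8, 9, 10, 11, 12, 13, 15, 14]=(0 7 6)(14 15)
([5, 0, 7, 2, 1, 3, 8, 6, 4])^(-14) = (0 7 1 2 4 3 8 5 6)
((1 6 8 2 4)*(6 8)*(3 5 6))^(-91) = (1 8 2 4)(3 6 5)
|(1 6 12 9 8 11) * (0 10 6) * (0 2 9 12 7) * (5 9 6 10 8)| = 14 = |(12)(0 8 11 1 2 6 7)(5 9)|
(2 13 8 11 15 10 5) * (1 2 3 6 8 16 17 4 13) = [0, 2, 1, 6, 13, 3, 8, 7, 11, 9, 5, 15, 12, 16, 14, 10, 17, 4] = (1 2)(3 6 8 11 15 10 5)(4 13 16 17)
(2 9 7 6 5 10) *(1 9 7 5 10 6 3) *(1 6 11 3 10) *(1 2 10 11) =(1 9 5)(2 7 11 3 6) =[0, 9, 7, 6, 4, 1, 2, 11, 8, 5, 10, 3]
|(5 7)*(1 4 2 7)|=|(1 4 2 7 5)|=5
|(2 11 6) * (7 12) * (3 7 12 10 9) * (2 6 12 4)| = |(2 11 12 4)(3 7 10 9)| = 4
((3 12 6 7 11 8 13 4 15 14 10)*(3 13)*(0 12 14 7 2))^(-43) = ((0 12 6 2)(3 14 10 13 4 15 7 11 8))^(-43) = (0 12 6 2)(3 10 4 7 8 14 13 15 11)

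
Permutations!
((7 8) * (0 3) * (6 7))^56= (6 8 7)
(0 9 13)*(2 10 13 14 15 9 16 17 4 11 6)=(0 16 17 4 11 6 2 10 13)(9 14 15)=[16, 1, 10, 3, 11, 5, 2, 7, 8, 14, 13, 6, 12, 0, 15, 9, 17, 4]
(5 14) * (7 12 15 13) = (5 14)(7 12 15 13) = [0, 1, 2, 3, 4, 14, 6, 12, 8, 9, 10, 11, 15, 7, 5, 13]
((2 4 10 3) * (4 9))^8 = ((2 9 4 10 3))^8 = (2 10 9 3 4)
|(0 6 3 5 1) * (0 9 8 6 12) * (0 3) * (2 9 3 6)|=|(0 12 6)(1 3 5)(2 9 8)|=3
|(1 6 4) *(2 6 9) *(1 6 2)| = 2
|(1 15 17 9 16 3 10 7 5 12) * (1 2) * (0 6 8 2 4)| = |(0 6 8 2 1 15 17 9 16 3 10 7 5 12 4)| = 15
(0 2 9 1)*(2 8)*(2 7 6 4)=(0 8 7 6 4 2 9 1)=[8, 0, 9, 3, 2, 5, 4, 6, 7, 1]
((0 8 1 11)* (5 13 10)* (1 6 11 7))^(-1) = ((0 8 6 11)(1 7)(5 13 10))^(-1) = (0 11 6 8)(1 7)(5 10 13)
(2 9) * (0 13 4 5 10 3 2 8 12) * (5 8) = [13, 1, 9, 2, 8, 10, 6, 7, 12, 5, 3, 11, 0, 4] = (0 13 4 8 12)(2 9 5 10 3)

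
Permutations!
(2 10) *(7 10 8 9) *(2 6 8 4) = [0, 1, 4, 3, 2, 5, 8, 10, 9, 7, 6] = (2 4)(6 8 9 7 10)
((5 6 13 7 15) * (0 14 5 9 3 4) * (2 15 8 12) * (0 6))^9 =((0 14 5)(2 15 9 3 4 6 13 7 8 12))^9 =(2 12 8 7 13 6 4 3 9 15)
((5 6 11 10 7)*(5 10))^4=(5 6 11)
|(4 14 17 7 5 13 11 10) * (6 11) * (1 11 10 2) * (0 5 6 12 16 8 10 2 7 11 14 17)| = 15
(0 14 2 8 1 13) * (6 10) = [14, 13, 8, 3, 4, 5, 10, 7, 1, 9, 6, 11, 12, 0, 2] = (0 14 2 8 1 13)(6 10)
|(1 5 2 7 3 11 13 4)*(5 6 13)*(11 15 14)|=28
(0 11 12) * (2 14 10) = (0 11 12)(2 14 10) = [11, 1, 14, 3, 4, 5, 6, 7, 8, 9, 2, 12, 0, 13, 10]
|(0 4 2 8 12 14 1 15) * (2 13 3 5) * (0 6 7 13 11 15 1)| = 13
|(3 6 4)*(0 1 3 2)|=6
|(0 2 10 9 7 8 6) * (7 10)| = 10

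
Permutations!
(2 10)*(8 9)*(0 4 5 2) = (0 4 5 2 10)(8 9) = [4, 1, 10, 3, 5, 2, 6, 7, 9, 8, 0]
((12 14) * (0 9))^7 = (0 9)(12 14)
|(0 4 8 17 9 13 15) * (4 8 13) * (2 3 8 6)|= |(0 6 2 3 8 17 9 4 13 15)|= 10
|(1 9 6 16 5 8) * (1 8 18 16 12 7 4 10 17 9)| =|(4 10 17 9 6 12 7)(5 18 16)| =21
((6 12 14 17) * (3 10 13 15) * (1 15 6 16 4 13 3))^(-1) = ((1 15)(3 10)(4 13 6 12 14 17 16))^(-1) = (1 15)(3 10)(4 16 17 14 12 6 13)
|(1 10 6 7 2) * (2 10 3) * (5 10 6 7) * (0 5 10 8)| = |(0 5 8)(1 3 2)(6 10 7)| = 3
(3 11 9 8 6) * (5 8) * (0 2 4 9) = (0 2 4 9 5 8 6 3 11) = [2, 1, 4, 11, 9, 8, 3, 7, 6, 5, 10, 0]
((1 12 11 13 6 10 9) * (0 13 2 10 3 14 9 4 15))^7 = ((0 13 6 3 14 9 1 12 11 2 10 4 15))^7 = (0 12 13 11 6 2 3 10 14 4 9 15 1)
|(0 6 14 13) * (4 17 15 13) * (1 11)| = |(0 6 14 4 17 15 13)(1 11)| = 14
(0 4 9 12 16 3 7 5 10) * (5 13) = (0 4 9 12 16 3 7 13 5 10) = [4, 1, 2, 7, 9, 10, 6, 13, 8, 12, 0, 11, 16, 5, 14, 15, 3]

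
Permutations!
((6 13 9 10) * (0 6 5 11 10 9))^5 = (0 13 6)(5 10 11)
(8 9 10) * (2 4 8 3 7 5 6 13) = (2 4 8 9 10 3 7 5 6 13) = [0, 1, 4, 7, 8, 6, 13, 5, 9, 10, 3, 11, 12, 2]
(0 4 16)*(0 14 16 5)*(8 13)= (0 4 5)(8 13)(14 16)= [4, 1, 2, 3, 5, 0, 6, 7, 13, 9, 10, 11, 12, 8, 16, 15, 14]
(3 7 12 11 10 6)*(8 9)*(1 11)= (1 11 10 6 3 7 12)(8 9)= [0, 11, 2, 7, 4, 5, 3, 12, 9, 8, 6, 10, 1]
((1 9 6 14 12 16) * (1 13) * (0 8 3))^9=(1 6 12 13 9 14 16)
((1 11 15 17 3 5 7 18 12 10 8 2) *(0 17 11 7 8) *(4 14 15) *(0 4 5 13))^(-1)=(0 13 3 17)(1 2 8 5 11 15 14 4 10 12 18 7)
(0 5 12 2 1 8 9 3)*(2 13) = (0 5 12 13 2 1 8 9 3) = [5, 8, 1, 0, 4, 12, 6, 7, 9, 3, 10, 11, 13, 2]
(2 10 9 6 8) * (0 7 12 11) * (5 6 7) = (0 5 6 8 2 10 9 7 12 11) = [5, 1, 10, 3, 4, 6, 8, 12, 2, 7, 9, 0, 11]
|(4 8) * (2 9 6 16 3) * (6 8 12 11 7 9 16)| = 6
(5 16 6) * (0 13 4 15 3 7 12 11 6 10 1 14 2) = (0 13 4 15 3 7 12 11 6 5 16 10 1 14 2) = [13, 14, 0, 7, 15, 16, 5, 12, 8, 9, 1, 6, 11, 4, 2, 3, 10]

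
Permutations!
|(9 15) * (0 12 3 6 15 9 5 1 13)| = |(0 12 3 6 15 5 1 13)| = 8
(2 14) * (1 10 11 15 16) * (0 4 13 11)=[4, 10, 14, 3, 13, 5, 6, 7, 8, 9, 0, 15, 12, 11, 2, 16, 1]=(0 4 13 11 15 16 1 10)(2 14)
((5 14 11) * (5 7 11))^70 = (14)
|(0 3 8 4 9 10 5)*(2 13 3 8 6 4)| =|(0 8 2 13 3 6 4 9 10 5)| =10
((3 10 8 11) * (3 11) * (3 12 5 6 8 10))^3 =(5 12 8 6)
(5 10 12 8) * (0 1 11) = (0 1 11)(5 10 12 8) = [1, 11, 2, 3, 4, 10, 6, 7, 5, 9, 12, 0, 8]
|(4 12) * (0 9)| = 2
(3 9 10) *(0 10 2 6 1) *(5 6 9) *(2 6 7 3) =(0 10 2 9 6 1)(3 5 7) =[10, 0, 9, 5, 4, 7, 1, 3, 8, 6, 2]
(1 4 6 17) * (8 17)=(1 4 6 8 17)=[0, 4, 2, 3, 6, 5, 8, 7, 17, 9, 10, 11, 12, 13, 14, 15, 16, 1]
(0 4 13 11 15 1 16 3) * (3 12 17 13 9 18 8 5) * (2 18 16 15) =(0 4 9 16 12 17 13 11 2 18 8 5 3)(1 15) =[4, 15, 18, 0, 9, 3, 6, 7, 5, 16, 10, 2, 17, 11, 14, 1, 12, 13, 8]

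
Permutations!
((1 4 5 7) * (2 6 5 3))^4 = (1 6 4 5 3 7 2)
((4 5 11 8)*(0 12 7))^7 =(0 12 7)(4 8 11 5)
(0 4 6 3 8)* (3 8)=(0 4 6 8)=[4, 1, 2, 3, 6, 5, 8, 7, 0]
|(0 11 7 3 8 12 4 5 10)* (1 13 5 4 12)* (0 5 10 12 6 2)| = |(0 11 7 3 8 1 13 10 5 12 6 2)| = 12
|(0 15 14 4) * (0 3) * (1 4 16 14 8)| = |(0 15 8 1 4 3)(14 16)| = 6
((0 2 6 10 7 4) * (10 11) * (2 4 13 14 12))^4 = (2 7)(6 13)(10 12)(11 14)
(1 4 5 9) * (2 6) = (1 4 5 9)(2 6) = [0, 4, 6, 3, 5, 9, 2, 7, 8, 1]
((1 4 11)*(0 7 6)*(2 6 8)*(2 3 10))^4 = ((0 7 8 3 10 2 6)(1 4 11))^4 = (0 10 7 2 8 6 3)(1 4 11)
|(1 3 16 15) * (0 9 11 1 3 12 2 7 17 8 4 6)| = |(0 9 11 1 12 2 7 17 8 4 6)(3 16 15)| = 33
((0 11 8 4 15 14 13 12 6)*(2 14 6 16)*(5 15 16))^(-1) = ((0 11 8 4 16 2 14 13 12 5 15 6))^(-1) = (0 6 15 5 12 13 14 2 16 4 8 11)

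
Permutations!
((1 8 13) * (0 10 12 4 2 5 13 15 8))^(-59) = (0 5 12 1 2 10 13 4)(8 15)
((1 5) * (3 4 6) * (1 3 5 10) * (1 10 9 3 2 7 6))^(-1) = ((10)(1 9 3 4)(2 7 6 5))^(-1) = (10)(1 4 3 9)(2 5 6 7)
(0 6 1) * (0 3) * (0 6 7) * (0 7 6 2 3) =[6, 0, 3, 2, 4, 5, 1, 7] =(7)(0 6 1)(2 3)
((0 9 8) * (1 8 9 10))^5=(0 10 1 8)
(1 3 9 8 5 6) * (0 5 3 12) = [5, 12, 2, 9, 4, 6, 1, 7, 3, 8, 10, 11, 0] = (0 5 6 1 12)(3 9 8)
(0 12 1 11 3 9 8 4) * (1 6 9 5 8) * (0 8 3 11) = [12, 0, 2, 5, 8, 3, 9, 7, 4, 1, 10, 11, 6] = (0 12 6 9 1)(3 5)(4 8)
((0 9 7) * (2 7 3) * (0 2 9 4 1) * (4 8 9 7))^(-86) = (0 9 7 4)(1 8 3 2)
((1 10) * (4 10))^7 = ((1 4 10))^7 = (1 4 10)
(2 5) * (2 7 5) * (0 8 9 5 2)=(0 8 9 5 7 2)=[8, 1, 0, 3, 4, 7, 6, 2, 9, 5]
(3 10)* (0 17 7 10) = (0 17 7 10 3) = [17, 1, 2, 0, 4, 5, 6, 10, 8, 9, 3, 11, 12, 13, 14, 15, 16, 7]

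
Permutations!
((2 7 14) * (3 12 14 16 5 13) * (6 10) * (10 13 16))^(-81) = (2 14 12 3 13 6 10 7)(5 16)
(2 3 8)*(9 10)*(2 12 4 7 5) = (2 3 8 12 4 7 5)(9 10) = [0, 1, 3, 8, 7, 2, 6, 5, 12, 10, 9, 11, 4]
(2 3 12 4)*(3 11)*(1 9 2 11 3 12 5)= [0, 9, 3, 5, 11, 1, 6, 7, 8, 2, 10, 12, 4]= (1 9 2 3 5)(4 11 12)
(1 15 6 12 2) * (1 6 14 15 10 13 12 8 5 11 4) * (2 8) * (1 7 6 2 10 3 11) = (1 3 11 4 7 6 10 13 12 8 5)(14 15) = [0, 3, 2, 11, 7, 1, 10, 6, 5, 9, 13, 4, 8, 12, 15, 14]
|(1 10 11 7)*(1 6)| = |(1 10 11 7 6)| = 5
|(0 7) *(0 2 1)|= 4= |(0 7 2 1)|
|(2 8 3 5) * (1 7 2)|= 6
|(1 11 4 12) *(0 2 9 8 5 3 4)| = 10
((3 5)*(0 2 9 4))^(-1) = ((0 2 9 4)(3 5))^(-1) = (0 4 9 2)(3 5)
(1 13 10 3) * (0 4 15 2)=(0 4 15 2)(1 13 10 3)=[4, 13, 0, 1, 15, 5, 6, 7, 8, 9, 3, 11, 12, 10, 14, 2]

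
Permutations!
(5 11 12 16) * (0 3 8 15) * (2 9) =[3, 1, 9, 8, 4, 11, 6, 7, 15, 2, 10, 12, 16, 13, 14, 0, 5] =(0 3 8 15)(2 9)(5 11 12 16)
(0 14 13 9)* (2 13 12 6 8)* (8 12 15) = (0 14 15 8 2 13 9)(6 12) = [14, 1, 13, 3, 4, 5, 12, 7, 2, 0, 10, 11, 6, 9, 15, 8]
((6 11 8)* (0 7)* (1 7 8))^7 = ((0 8 6 11 1 7))^7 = (0 8 6 11 1 7)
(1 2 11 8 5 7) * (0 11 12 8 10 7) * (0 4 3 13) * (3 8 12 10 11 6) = [6, 2, 10, 13, 8, 4, 3, 1, 5, 9, 7, 11, 12, 0] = (0 6 3 13)(1 2 10 7)(4 8 5)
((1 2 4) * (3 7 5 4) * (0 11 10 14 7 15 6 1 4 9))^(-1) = ((0 11 10 14 7 5 9)(1 2 3 15 6))^(-1) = (0 9 5 7 14 10 11)(1 6 15 3 2)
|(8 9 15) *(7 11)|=6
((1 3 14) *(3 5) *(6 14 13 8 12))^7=((1 5 3 13 8 12 6 14))^7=(1 14 6 12 8 13 3 5)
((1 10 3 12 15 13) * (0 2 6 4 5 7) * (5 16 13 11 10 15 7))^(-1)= ((0 2 6 4 16 13 1 15 11 10 3 12 7))^(-1)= (0 7 12 3 10 11 15 1 13 16 4 6 2)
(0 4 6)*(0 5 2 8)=(0 4 6 5 2 8)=[4, 1, 8, 3, 6, 2, 5, 7, 0]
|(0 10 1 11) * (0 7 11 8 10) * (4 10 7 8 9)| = |(1 9 4 10)(7 11 8)| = 12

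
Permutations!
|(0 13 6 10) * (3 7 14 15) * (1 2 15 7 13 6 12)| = 6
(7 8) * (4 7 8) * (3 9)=(3 9)(4 7)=[0, 1, 2, 9, 7, 5, 6, 4, 8, 3]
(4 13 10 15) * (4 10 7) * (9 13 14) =(4 14 9 13 7)(10 15) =[0, 1, 2, 3, 14, 5, 6, 4, 8, 13, 15, 11, 12, 7, 9, 10]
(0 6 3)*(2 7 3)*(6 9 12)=(0 9 12 6 2 7 3)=[9, 1, 7, 0, 4, 5, 2, 3, 8, 12, 10, 11, 6]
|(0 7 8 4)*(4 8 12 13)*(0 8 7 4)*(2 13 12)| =6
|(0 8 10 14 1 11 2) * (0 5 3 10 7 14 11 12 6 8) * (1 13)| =35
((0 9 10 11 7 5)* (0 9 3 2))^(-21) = (5 7 11 10 9)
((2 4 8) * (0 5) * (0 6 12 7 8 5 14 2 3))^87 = (0 7 5 14 8 6 2 3 12 4)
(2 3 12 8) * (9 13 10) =(2 3 12 8)(9 13 10) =[0, 1, 3, 12, 4, 5, 6, 7, 2, 13, 9, 11, 8, 10]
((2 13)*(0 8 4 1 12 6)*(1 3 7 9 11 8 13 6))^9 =(0 13 2 6)(1 12)(3 11)(4 9)(7 8)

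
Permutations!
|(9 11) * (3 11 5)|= 4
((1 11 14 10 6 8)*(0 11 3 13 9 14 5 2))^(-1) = ((0 11 5 2)(1 3 13 9 14 10 6 8))^(-1) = (0 2 5 11)(1 8 6 10 14 9 13 3)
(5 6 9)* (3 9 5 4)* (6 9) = (3 6 5 9 4) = [0, 1, 2, 6, 3, 9, 5, 7, 8, 4]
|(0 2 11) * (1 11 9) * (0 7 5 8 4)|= 9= |(0 2 9 1 11 7 5 8 4)|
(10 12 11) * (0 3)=(0 3)(10 12 11)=[3, 1, 2, 0, 4, 5, 6, 7, 8, 9, 12, 10, 11]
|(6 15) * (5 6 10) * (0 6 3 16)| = 7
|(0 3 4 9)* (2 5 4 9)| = |(0 3 9)(2 5 4)| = 3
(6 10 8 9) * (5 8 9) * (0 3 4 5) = (0 3 4 5 8)(6 10 9) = [3, 1, 2, 4, 5, 8, 10, 7, 0, 6, 9]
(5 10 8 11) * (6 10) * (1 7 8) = (1 7 8 11 5 6 10) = [0, 7, 2, 3, 4, 6, 10, 8, 11, 9, 1, 5]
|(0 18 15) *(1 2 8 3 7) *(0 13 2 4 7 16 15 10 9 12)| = |(0 18 10 9 12)(1 4 7)(2 8 3 16 15 13)| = 30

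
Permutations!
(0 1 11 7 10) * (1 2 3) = (0 2 3 1 11 7 10) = [2, 11, 3, 1, 4, 5, 6, 10, 8, 9, 0, 7]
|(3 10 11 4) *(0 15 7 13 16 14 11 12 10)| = 18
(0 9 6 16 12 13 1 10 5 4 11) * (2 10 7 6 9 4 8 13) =(0 4 11)(1 7 6 16 12 2 10 5 8 13) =[4, 7, 10, 3, 11, 8, 16, 6, 13, 9, 5, 0, 2, 1, 14, 15, 12]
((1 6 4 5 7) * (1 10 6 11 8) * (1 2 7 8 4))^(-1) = (1 6 10 7 2 8 5 4 11)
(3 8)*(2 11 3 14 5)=(2 11 3 8 14 5)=[0, 1, 11, 8, 4, 2, 6, 7, 14, 9, 10, 3, 12, 13, 5]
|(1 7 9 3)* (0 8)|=|(0 8)(1 7 9 3)|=4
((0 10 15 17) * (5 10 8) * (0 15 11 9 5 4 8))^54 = (17)(5 11)(9 10)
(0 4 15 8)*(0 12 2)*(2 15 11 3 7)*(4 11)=[11, 1, 0, 7, 4, 5, 6, 2, 12, 9, 10, 3, 15, 13, 14, 8]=(0 11 3 7 2)(8 12 15)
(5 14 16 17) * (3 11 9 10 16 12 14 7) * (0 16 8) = [16, 1, 2, 11, 4, 7, 6, 3, 0, 10, 8, 9, 14, 13, 12, 15, 17, 5] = (0 16 17 5 7 3 11 9 10 8)(12 14)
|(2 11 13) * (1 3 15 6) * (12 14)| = 12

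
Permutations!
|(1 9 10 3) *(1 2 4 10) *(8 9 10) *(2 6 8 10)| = 8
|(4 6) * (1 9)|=2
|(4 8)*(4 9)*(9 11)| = 4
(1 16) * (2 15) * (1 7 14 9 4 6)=(1 16 7 14 9 4 6)(2 15)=[0, 16, 15, 3, 6, 5, 1, 14, 8, 4, 10, 11, 12, 13, 9, 2, 7]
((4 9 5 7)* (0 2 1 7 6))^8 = ((0 2 1 7 4 9 5 6))^8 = (9)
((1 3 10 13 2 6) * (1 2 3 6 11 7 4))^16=(1 7 2)(3 10 13)(4 11 6)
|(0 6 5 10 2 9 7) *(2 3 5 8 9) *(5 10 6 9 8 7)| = 10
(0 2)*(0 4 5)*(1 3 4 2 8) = (0 8 1 3 4 5) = [8, 3, 2, 4, 5, 0, 6, 7, 1]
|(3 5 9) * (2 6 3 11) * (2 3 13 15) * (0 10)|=4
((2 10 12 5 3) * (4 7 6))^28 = (2 5 10 3 12)(4 7 6)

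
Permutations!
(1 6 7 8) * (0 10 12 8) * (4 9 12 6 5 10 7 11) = [7, 5, 2, 3, 9, 10, 11, 0, 1, 12, 6, 4, 8] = (0 7)(1 5 10 6 11 4 9 12 8)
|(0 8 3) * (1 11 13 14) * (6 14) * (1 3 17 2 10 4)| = |(0 8 17 2 10 4 1 11 13 6 14 3)| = 12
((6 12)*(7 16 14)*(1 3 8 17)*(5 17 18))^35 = (1 17 5 18 8 3)(6 12)(7 14 16)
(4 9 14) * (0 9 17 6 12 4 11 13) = (0 9 14 11 13)(4 17 6 12) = [9, 1, 2, 3, 17, 5, 12, 7, 8, 14, 10, 13, 4, 0, 11, 15, 16, 6]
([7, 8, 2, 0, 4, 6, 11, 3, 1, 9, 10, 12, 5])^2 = [3, 1, 2, 7, 4, 11, 12, 0, 8, 9, 10, 5, 6]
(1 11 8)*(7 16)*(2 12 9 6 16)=(1 11 8)(2 12 9 6 16 7)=[0, 11, 12, 3, 4, 5, 16, 2, 1, 6, 10, 8, 9, 13, 14, 15, 7]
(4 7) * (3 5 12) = [0, 1, 2, 5, 7, 12, 6, 4, 8, 9, 10, 11, 3] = (3 5 12)(4 7)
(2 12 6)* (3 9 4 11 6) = [0, 1, 12, 9, 11, 5, 2, 7, 8, 4, 10, 6, 3] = (2 12 3 9 4 11 6)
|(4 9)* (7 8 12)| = 6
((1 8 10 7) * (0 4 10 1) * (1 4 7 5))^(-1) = (0 7)(1 5 10 4 8)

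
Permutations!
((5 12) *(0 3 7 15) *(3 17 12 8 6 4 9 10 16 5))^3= ((0 17 12 3 7 15)(4 9 10 16 5 8 6))^3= (0 3)(4 16 6 10 8 9 5)(7 17)(12 15)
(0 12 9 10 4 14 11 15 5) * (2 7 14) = (0 12 9 10 4 2 7 14 11 15 5) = [12, 1, 7, 3, 2, 0, 6, 14, 8, 10, 4, 15, 9, 13, 11, 5]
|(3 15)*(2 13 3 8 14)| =|(2 13 3 15 8 14)| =6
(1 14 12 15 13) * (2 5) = (1 14 12 15 13)(2 5) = [0, 14, 5, 3, 4, 2, 6, 7, 8, 9, 10, 11, 15, 1, 12, 13]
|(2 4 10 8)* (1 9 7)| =12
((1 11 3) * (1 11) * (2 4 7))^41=(2 7 4)(3 11)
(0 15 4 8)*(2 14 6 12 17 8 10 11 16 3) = (0 15 4 10 11 16 3 2 14 6 12 17 8) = [15, 1, 14, 2, 10, 5, 12, 7, 0, 9, 11, 16, 17, 13, 6, 4, 3, 8]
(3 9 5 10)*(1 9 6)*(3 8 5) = (1 9 3 6)(5 10 8) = [0, 9, 2, 6, 4, 10, 1, 7, 5, 3, 8]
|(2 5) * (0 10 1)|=6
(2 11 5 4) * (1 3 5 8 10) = (1 3 5 4 2 11 8 10) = [0, 3, 11, 5, 2, 4, 6, 7, 10, 9, 1, 8]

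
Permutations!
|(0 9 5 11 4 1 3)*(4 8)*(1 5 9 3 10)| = 4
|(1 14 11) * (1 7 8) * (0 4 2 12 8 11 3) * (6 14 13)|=10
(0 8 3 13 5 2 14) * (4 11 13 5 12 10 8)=[4, 1, 14, 5, 11, 2, 6, 7, 3, 9, 8, 13, 10, 12, 0]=(0 4 11 13 12 10 8 3 5 2 14)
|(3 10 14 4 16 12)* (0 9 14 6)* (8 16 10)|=12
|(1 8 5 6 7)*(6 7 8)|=|(1 6 8 5 7)|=5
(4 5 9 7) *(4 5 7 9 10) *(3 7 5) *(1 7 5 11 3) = (1 7)(3 5 10 4 11) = [0, 7, 2, 5, 11, 10, 6, 1, 8, 9, 4, 3]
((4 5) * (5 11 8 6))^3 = (4 6 11 5 8) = ((4 11 8 6 5))^3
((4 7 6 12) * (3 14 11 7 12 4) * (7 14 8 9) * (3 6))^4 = (14)(4 12 6)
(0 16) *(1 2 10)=[16, 2, 10, 3, 4, 5, 6, 7, 8, 9, 1, 11, 12, 13, 14, 15, 0]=(0 16)(1 2 10)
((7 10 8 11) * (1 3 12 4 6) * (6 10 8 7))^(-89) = (1 3 12 4 10 7 8 11 6)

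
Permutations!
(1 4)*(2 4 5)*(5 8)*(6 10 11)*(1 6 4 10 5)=(1 8)(2 10 11 4 6 5)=[0, 8, 10, 3, 6, 2, 5, 7, 1, 9, 11, 4]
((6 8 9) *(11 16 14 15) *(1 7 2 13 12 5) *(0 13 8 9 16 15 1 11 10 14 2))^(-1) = (0 7 1 14 10 15 11 5 12 13)(2 16 8)(6 9)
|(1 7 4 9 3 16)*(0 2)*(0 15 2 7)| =|(0 7 4 9 3 16 1)(2 15)| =14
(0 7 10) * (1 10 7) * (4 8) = (0 1 10)(4 8) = [1, 10, 2, 3, 8, 5, 6, 7, 4, 9, 0]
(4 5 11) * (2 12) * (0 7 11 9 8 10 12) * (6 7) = (0 6 7 11 4 5 9 8 10 12 2) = [6, 1, 0, 3, 5, 9, 7, 11, 10, 8, 12, 4, 2]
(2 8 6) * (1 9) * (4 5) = (1 9)(2 8 6)(4 5) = [0, 9, 8, 3, 5, 4, 2, 7, 6, 1]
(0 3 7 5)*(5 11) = [3, 1, 2, 7, 4, 0, 6, 11, 8, 9, 10, 5] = (0 3 7 11 5)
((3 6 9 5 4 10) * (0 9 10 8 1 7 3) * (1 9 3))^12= (10)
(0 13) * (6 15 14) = (0 13)(6 15 14) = [13, 1, 2, 3, 4, 5, 15, 7, 8, 9, 10, 11, 12, 0, 6, 14]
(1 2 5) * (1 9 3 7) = (1 2 5 9 3 7) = [0, 2, 5, 7, 4, 9, 6, 1, 8, 3]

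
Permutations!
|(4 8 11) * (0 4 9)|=5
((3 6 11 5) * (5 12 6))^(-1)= ((3 5)(6 11 12))^(-1)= (3 5)(6 12 11)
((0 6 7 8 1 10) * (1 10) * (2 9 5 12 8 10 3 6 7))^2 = (0 10 7)(2 5 8 6 9 12 3)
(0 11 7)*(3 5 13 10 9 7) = [11, 1, 2, 5, 4, 13, 6, 0, 8, 7, 9, 3, 12, 10] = (0 11 3 5 13 10 9 7)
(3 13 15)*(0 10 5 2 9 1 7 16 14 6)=(0 10 5 2 9 1 7 16 14 6)(3 13 15)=[10, 7, 9, 13, 4, 2, 0, 16, 8, 1, 5, 11, 12, 15, 6, 3, 14]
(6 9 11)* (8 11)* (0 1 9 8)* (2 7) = (0 1 9)(2 7)(6 8 11) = [1, 9, 7, 3, 4, 5, 8, 2, 11, 0, 10, 6]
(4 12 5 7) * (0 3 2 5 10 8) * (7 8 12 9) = (0 3 2 5 8)(4 9 7)(10 12) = [3, 1, 5, 2, 9, 8, 6, 4, 0, 7, 12, 11, 10]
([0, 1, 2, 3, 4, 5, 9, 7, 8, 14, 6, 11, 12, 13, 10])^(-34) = (6 14)(9 10)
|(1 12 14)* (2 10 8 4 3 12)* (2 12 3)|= 12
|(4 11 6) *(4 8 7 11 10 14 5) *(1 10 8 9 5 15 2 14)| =|(1 10)(2 14 15)(4 8 7 11 6 9 5)| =42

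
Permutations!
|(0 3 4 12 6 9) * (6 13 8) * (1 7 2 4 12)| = |(0 3 12 13 8 6 9)(1 7 2 4)| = 28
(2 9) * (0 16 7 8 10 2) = (0 16 7 8 10 2 9) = [16, 1, 9, 3, 4, 5, 6, 8, 10, 0, 2, 11, 12, 13, 14, 15, 7]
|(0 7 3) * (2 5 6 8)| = |(0 7 3)(2 5 6 8)| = 12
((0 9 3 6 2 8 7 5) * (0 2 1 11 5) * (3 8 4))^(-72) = ((0 9 8 7)(1 11 5 2 4 3 6))^(-72) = (1 3 2 11 6 4 5)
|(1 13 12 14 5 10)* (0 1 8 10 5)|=10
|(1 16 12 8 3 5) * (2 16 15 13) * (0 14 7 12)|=|(0 14 7 12 8 3 5 1 15 13 2 16)|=12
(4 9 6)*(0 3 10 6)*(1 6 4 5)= [3, 6, 2, 10, 9, 1, 5, 7, 8, 0, 4]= (0 3 10 4 9)(1 6 5)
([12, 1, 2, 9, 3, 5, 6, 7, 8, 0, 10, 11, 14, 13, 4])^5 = [9, 1, 2, 4, 14, 5, 6, 7, 8, 3, 10, 11, 0, 13, 12]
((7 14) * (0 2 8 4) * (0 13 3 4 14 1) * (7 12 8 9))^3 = ((0 2 9 7 1)(3 4 13)(8 14 12))^3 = (14)(0 7 2 1 9)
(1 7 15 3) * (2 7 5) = (1 5 2 7 15 3) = [0, 5, 7, 1, 4, 2, 6, 15, 8, 9, 10, 11, 12, 13, 14, 3]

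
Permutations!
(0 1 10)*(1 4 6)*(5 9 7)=[4, 10, 2, 3, 6, 9, 1, 5, 8, 7, 0]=(0 4 6 1 10)(5 9 7)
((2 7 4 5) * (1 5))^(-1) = ((1 5 2 7 4))^(-1) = (1 4 7 2 5)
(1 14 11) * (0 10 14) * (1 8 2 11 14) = (14)(0 10 1)(2 11 8) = [10, 0, 11, 3, 4, 5, 6, 7, 2, 9, 1, 8, 12, 13, 14]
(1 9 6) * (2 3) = [0, 9, 3, 2, 4, 5, 1, 7, 8, 6] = (1 9 6)(2 3)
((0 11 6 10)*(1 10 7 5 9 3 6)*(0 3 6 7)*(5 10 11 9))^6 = (11)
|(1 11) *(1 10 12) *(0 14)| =4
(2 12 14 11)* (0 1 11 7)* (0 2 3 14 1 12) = (0 12 1 11 3 14 7 2) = [12, 11, 0, 14, 4, 5, 6, 2, 8, 9, 10, 3, 1, 13, 7]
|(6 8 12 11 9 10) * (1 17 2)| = |(1 17 2)(6 8 12 11 9 10)| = 6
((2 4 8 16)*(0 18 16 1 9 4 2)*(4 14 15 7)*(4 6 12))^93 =((0 18 16)(1 9 14 15 7 6 12 4 8))^93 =(18)(1 15 12)(4 9 7)(6 8 14)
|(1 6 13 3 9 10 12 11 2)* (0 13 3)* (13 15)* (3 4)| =9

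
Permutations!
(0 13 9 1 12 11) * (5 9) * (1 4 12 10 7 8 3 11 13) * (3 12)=(0 1 10 7 8 12 13 5 9 4 3 11)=[1, 10, 2, 11, 3, 9, 6, 8, 12, 4, 7, 0, 13, 5]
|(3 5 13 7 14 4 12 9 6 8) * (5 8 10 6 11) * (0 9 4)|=|(0 9 11 5 13 7 14)(3 8)(4 12)(6 10)|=14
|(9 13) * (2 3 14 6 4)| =10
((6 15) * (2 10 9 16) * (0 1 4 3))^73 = ((0 1 4 3)(2 10 9 16)(6 15))^73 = (0 1 4 3)(2 10 9 16)(6 15)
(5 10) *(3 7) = (3 7)(5 10) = [0, 1, 2, 7, 4, 10, 6, 3, 8, 9, 5]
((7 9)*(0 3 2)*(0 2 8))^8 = ((0 3 8)(7 9))^8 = (9)(0 8 3)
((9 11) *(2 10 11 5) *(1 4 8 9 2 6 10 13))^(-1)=(1 13 2 11 10 6 5 9 8 4)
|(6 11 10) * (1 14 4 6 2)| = |(1 14 4 6 11 10 2)| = 7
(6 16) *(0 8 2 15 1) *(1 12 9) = [8, 0, 15, 3, 4, 5, 16, 7, 2, 1, 10, 11, 9, 13, 14, 12, 6] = (0 8 2 15 12 9 1)(6 16)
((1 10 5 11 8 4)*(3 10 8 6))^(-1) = ((1 8 4)(3 10 5 11 6))^(-1) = (1 4 8)(3 6 11 5 10)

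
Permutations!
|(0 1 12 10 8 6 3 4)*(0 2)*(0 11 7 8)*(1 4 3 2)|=|(0 4 1 12 10)(2 11 7 8 6)|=5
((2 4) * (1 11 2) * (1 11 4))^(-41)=((1 4 11 2))^(-41)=(1 2 11 4)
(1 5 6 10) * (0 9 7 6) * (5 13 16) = (0 9 7 6 10 1 13 16 5) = [9, 13, 2, 3, 4, 0, 10, 6, 8, 7, 1, 11, 12, 16, 14, 15, 5]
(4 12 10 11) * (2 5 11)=(2 5 11 4 12 10)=[0, 1, 5, 3, 12, 11, 6, 7, 8, 9, 2, 4, 10]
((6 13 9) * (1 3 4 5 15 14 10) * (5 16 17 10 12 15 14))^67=(1 3 4 16 17 10)(5 15 12 14)(6 13 9)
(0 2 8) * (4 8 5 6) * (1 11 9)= [2, 11, 5, 3, 8, 6, 4, 7, 0, 1, 10, 9]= (0 2 5 6 4 8)(1 11 9)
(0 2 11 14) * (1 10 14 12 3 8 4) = (0 2 11 12 3 8 4 1 10 14) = [2, 10, 11, 8, 1, 5, 6, 7, 4, 9, 14, 12, 3, 13, 0]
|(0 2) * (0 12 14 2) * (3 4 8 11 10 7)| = |(2 12 14)(3 4 8 11 10 7)| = 6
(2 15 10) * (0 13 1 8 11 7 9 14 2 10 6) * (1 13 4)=(0 4 1 8 11 7 9 14 2 15 6)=[4, 8, 15, 3, 1, 5, 0, 9, 11, 14, 10, 7, 12, 13, 2, 6]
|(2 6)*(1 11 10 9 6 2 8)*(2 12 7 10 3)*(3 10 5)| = 30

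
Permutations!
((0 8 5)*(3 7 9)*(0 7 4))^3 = (0 7 4 5 3 8 9)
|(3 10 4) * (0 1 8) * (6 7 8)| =|(0 1 6 7 8)(3 10 4)| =15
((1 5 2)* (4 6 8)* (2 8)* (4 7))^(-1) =((1 5 8 7 4 6 2))^(-1) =(1 2 6 4 7 8 5)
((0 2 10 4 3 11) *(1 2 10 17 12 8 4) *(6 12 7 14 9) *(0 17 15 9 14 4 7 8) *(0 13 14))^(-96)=(17)(0 15 13 1 6)(2 12 10 9 14)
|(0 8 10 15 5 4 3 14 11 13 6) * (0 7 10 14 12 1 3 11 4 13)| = 30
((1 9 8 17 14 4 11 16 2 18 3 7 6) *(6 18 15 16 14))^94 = ((1 9 8 17 6)(2 15 16)(3 7 18)(4 11 14))^94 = (1 6 17 8 9)(2 15 16)(3 7 18)(4 11 14)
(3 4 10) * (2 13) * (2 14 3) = [0, 1, 13, 4, 10, 5, 6, 7, 8, 9, 2, 11, 12, 14, 3] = (2 13 14 3 4 10)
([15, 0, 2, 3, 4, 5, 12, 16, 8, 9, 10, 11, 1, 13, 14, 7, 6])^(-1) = (0 1 12 6 16 7 15)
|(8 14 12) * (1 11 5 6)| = |(1 11 5 6)(8 14 12)| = 12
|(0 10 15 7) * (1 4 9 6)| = |(0 10 15 7)(1 4 9 6)| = 4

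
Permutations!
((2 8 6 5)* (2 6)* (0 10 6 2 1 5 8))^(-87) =((0 10 6 8 1 5 2))^(-87) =(0 1 10 5 6 2 8)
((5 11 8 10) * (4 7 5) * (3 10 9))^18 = ((3 10 4 7 5 11 8 9))^18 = (3 4 5 8)(7 11 9 10)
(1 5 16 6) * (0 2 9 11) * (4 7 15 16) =[2, 5, 9, 3, 7, 4, 1, 15, 8, 11, 10, 0, 12, 13, 14, 16, 6] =(0 2 9 11)(1 5 4 7 15 16 6)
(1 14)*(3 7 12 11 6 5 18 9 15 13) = (1 14)(3 7 12 11 6 5 18 9 15 13) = [0, 14, 2, 7, 4, 18, 5, 12, 8, 15, 10, 6, 11, 3, 1, 13, 16, 17, 9]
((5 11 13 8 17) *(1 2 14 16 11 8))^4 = ((1 2 14 16 11 13)(5 8 17))^4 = (1 11 14)(2 13 16)(5 8 17)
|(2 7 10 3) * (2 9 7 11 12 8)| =|(2 11 12 8)(3 9 7 10)| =4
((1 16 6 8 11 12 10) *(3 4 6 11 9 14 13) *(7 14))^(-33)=(1 11 10 16 12)(3 13 14 7 9 8 6 4)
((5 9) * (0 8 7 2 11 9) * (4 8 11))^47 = ((0 11 9 5)(2 4 8 7))^47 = (0 5 9 11)(2 7 8 4)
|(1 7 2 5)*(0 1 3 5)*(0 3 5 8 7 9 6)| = 4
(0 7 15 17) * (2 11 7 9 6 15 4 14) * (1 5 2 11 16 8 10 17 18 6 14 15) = (0 9 14 11 7 4 15 18 6 1 5 2 16 8 10 17) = [9, 5, 16, 3, 15, 2, 1, 4, 10, 14, 17, 7, 12, 13, 11, 18, 8, 0, 6]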